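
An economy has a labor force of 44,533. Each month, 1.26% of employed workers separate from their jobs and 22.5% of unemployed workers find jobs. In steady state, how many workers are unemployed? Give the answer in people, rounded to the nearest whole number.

Steady-state unemployment rate u* = s/(s+f) = 1.26/(1.26+22.5) = 0.053030.
Unemployed = u* × labor force = 0.053030 × 44,533 ≈ 2,362.

About 2,362 are unemployed in steady state.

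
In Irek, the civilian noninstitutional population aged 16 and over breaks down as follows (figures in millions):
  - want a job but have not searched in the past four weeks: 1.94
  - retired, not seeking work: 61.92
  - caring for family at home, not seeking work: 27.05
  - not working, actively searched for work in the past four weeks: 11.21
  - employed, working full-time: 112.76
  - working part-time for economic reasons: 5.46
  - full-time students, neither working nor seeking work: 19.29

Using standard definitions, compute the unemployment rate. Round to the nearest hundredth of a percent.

Unemployment rate ≈ 8.66%.

Employed = 112.76 + 5.46 = 118.22 million (anyone who worked, including part-time for economic reasons, counts as employed).
Unemployed = 11.21 million.
Labor force = 118.22 + 11.21 = 129.43 million.
Unemployment rate = 11.21 / 129.43 = 8.66%.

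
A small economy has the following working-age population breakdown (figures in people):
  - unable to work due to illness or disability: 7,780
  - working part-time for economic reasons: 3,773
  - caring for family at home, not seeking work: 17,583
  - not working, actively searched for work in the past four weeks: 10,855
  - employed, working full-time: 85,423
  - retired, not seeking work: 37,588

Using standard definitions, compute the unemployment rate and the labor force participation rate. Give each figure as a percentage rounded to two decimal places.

Employed = 3,773 + 85,423 = 89,196 (anyone who worked, including part-time for economic reasons, counts as employed).
Unemployed = 10,855.
Labor force = 89,196 + 10,855 = 100,051.
Not in labor force = 7,780 + 17,583 + 37,588 = 62,951 (those not working and not actively searching are outside the labor force).
Civilian working-age population = 100,051 + 62,951 = 163,002.
Unemployment rate = 10,855 / 100,051 = 10.85%.
Labor force participation rate = 100,051 / 163,002 = 61.38%.

Unemployment rate ≈ 10.85%; labor force participation rate ≈ 61.38%.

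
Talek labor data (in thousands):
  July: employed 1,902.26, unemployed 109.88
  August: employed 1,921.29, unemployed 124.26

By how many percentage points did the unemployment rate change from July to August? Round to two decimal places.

July: labor force = 1,902.26 + 109.88 = 2,012.14; u = 109.88/2,012.14 = 5.46%.
August: labor force = 1,921.29 + 124.26 = 2,045.55; u = 124.26/2,045.55 = 6.07%.
Change = 6.07% − 5.46% = +0.61 pp.

The unemployment rate changed by +0.61 percentage points.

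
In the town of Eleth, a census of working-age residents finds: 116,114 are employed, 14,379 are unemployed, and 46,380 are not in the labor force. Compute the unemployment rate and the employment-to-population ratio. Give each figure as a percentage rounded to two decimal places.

Unemployment rate ≈ 11.02%; employment-population ratio ≈ 65.65%.

Labor force = employed + unemployed = 116,114 + 14,379 = 130,493.
Working-age population = 130,493 + 46,380 = 176,873.
Unemployment rate = 14,379 / 130,493 = 11.02%.
Employment-population ratio = 116,114 / 176,873 = 65.65%.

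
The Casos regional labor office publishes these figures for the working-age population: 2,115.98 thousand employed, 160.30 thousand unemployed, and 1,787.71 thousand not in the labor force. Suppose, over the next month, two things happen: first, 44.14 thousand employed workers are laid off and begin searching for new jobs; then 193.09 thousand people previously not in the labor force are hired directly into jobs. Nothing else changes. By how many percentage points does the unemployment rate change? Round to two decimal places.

Initially, labor force = 2,115.98 + 160.30 = 2,276.28 thousand, so u = 160.30/2,276.28 = 7.04%.
After the first change, employed falls and unemployed rises by 44.14; labor force unchanged → E = 2,071.84, U = 204.44, labor force = 2,276.28 thousand.
After the second change, employed and labor force both rise by 193.09; unemployed unchanged → E = 2,264.93, U = 204.44, labor force = 2,469.37 thousand.
New unemployment rate = 204.44 / 2,469.37 = 8.28%.
Change = 8.28% − 7.04% = +1.24 percentage points.

The unemployment rate changes by +1.24 percentage points.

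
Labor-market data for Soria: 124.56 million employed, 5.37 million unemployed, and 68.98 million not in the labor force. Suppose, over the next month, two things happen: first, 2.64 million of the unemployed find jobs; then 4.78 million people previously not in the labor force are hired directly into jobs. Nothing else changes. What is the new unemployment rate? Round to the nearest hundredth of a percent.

New unemployment rate ≈ 2.03%.

Initially, labor force = 124.56 + 5.37 = 129.93 million, so u = 5.37/129.93 = 4.13%.
After the first change, unemployed falls and employed rises by 2.64; labor force unchanged → E = 127.20, U = 2.73, labor force = 129.93 million.
After the second change, employed and labor force both rise by 4.78; unemployed unchanged → E = 131.98, U = 2.73, labor force = 134.71 million.
New unemployment rate = 2.73 / 134.71 = 2.03%.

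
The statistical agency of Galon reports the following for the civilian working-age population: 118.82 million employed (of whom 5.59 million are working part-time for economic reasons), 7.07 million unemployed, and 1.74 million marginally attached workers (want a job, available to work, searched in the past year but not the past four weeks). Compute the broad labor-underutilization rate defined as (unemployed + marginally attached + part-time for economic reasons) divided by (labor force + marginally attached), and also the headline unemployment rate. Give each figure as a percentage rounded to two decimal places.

Broad underutilization rate ≈ 11.28%; headline unemployment rate ≈ 5.62%.

Labor force = 118.82 + 7.07 = 125.89 million.
Numerator = 7.07 + 1.74 + 5.59 = 14.40 million.
Denominator = 125.89 + 1.74 = 127.63 million.
Broad rate = 14.40 / 127.63 = 11.28%.
Headline unemployment rate = 7.07 / 125.89 = 5.62%.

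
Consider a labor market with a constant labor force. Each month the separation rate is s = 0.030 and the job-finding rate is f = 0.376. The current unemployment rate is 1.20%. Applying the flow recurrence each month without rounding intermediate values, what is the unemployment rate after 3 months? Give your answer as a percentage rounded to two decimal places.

Unemployment rate after three months ≈ 6.09%.

With a fixed labor force, u_{t+1} = u_t + s·(1−u_t) − f·u_t = u_t·(1−s−f) + s.
Here 1−s−f = 0.594 and s = 0.030.
u_1 = 0.012000 × 0.594 + 0.030 = 0.037128.
u_2 = 0.037128 × 0.594 + 0.030 = 0.052054.
u_3 = 0.052054 × 0.594 + 0.030 = 0.060920.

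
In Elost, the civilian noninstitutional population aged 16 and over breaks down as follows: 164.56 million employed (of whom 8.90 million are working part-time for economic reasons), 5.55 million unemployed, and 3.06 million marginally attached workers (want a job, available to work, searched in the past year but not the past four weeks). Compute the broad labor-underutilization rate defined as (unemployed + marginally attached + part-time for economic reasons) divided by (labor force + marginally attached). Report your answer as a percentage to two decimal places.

Labor force = 164.56 + 5.55 = 170.11 million.
Numerator = 5.55 + 3.06 + 8.90 = 17.51 million.
Denominator = 170.11 + 3.06 = 173.17 million.
Broad rate = 17.51 / 173.17 = 10.11%.

Broad underutilization rate ≈ 10.11%.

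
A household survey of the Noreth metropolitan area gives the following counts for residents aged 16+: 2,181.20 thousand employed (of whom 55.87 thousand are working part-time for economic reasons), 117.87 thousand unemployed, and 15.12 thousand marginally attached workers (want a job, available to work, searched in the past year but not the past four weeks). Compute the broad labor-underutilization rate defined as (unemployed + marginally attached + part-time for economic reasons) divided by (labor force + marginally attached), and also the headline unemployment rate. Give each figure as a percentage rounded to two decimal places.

Labor force = 2,181.20 + 117.87 = 2,299.07 thousand.
Numerator = 117.87 + 15.12 + 55.87 = 188.86 thousand.
Denominator = 2,299.07 + 15.12 = 2,314.19 thousand.
Broad rate = 188.86 / 2,314.19 = 8.16%.
Headline unemployment rate = 117.87 / 2,299.07 = 5.13%.

Broad underutilization rate ≈ 8.16%; headline unemployment rate ≈ 5.13%.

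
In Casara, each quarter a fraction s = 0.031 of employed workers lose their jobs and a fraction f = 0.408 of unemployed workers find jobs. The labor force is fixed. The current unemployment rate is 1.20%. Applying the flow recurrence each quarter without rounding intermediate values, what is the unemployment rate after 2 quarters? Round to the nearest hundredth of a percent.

With a fixed labor force, u_{t+1} = u_t + s·(1−u_t) − f·u_t = u_t·(1−s−f) + s.
Here 1−s−f = 0.561 and s = 0.031.
u_1 = 0.012000 × 0.561 + 0.031 = 0.037732.
u_2 = 0.037732 × 0.561 + 0.031 = 0.052168.

Unemployment rate after two quarters ≈ 5.22%.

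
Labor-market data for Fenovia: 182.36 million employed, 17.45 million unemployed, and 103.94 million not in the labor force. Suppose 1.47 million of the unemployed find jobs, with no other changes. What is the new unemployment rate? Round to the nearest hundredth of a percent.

New unemployment rate ≈ 8.00%.

Initially, labor force = 182.36 + 17.45 = 199.81 million, so u = 17.45/199.81 = 8.73%.
After the change, unemployed falls and employed rises by 1.47; labor force unchanged → E = 183.83, U = 15.98, labor force = 199.81 million.
New unemployment rate = 15.98 / 199.81 = 8.00%.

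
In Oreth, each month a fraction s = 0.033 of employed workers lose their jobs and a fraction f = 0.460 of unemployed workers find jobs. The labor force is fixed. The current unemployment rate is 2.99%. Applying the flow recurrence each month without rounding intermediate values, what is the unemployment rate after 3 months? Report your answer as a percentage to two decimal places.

Unemployment rate after three months ≈ 6.21%.

With a fixed labor force, u_{t+1} = u_t + s·(1−u_t) − f·u_t = u_t·(1−s−f) + s.
Here 1−s−f = 0.507 and s = 0.033.
u_1 = 0.029900 × 0.507 + 0.033 = 0.048159.
u_2 = 0.048159 × 0.507 + 0.033 = 0.057417.
u_3 = 0.057417 × 0.507 + 0.033 = 0.062110.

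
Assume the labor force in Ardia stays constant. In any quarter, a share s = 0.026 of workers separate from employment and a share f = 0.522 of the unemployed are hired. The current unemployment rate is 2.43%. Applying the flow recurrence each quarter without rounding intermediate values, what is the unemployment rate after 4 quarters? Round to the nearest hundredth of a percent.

Unemployment rate after four quarters ≈ 4.65%.

With a fixed labor force, u_{t+1} = u_t + s·(1−u_t) − f·u_t = u_t·(1−s−f) + s.
Here 1−s−f = 0.452 and s = 0.026.
u_1 = 0.024300 × 0.452 + 0.026 = 0.036984.
u_2 = 0.036984 × 0.452 + 0.026 = 0.042717.
u_3 = 0.042717 × 0.452 + 0.026 = 0.045308.
u_4 = 0.045308 × 0.452 + 0.026 = 0.046479.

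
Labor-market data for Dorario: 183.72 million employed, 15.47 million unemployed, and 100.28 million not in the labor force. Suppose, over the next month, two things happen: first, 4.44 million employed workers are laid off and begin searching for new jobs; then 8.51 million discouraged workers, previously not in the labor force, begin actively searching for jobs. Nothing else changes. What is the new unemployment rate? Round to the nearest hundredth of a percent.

New unemployment rate ≈ 13.68%.

Initially, labor force = 183.72 + 15.47 = 199.19 million, so u = 15.47/199.19 = 7.77%.
After the first change, employed falls and unemployed rises by 4.44; labor force unchanged → E = 179.28, U = 19.91, labor force = 199.19 million.
After the second change, unemployed and labor force both rise by 8.51 → E = 179.28, U = 28.42, labor force = 207.70 million.
New unemployment rate = 28.42 / 207.70 = 13.68%.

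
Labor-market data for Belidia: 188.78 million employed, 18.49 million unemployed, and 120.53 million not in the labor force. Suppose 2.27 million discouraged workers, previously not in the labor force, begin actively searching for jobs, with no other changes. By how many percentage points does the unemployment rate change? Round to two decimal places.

Initially, labor force = 188.78 + 18.49 = 207.27 million, so u = 18.49/207.27 = 8.92%.
After the change, unemployed and labor force both rise by 2.27 → E = 188.78, U = 20.76, labor force = 209.54 million.
New unemployment rate = 20.76 / 209.54 = 9.91%.
Change = 9.91% − 8.92% = +0.99 percentage points.

The unemployment rate changes by +0.99 percentage points.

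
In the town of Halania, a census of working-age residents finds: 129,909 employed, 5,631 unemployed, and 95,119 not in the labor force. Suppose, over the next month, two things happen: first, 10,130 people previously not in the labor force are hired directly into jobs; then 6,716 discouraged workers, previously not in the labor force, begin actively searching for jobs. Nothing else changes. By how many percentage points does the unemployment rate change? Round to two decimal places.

Initially, labor force = 129,909 + 5,631 = 135,540, so u = 5,631/135,540 = 4.15%.
After the first change, employed and labor force both rise by 10,130; unemployed unchanged → E = 140,039, U = 5,631, labor force = 145,670.
After the second change, unemployed and labor force both rise by 6,716 → E = 140,039, U = 12,347, labor force = 152,386.
New unemployment rate = 12,347 / 152,386 = 8.10%.
Change = 8.10% − 4.15% = +3.95 percentage points.

The unemployment rate changes by +3.95 percentage points.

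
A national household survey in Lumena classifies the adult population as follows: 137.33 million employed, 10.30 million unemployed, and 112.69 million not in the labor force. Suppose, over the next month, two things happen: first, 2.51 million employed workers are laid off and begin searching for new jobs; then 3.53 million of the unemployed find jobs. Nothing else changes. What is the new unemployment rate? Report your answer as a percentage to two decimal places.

New unemployment rate ≈ 6.29%.

Initially, labor force = 137.33 + 10.30 = 147.63 million, so u = 10.30/147.63 = 6.98%.
After the first change, employed falls and unemployed rises by 2.51; labor force unchanged → E = 134.82, U = 12.81, labor force = 147.63 million.
After the second change, unemployed falls and employed rises by 3.53; labor force unchanged → E = 138.35, U = 9.28, labor force = 147.63 million.
New unemployment rate = 9.28 / 147.63 = 6.29%.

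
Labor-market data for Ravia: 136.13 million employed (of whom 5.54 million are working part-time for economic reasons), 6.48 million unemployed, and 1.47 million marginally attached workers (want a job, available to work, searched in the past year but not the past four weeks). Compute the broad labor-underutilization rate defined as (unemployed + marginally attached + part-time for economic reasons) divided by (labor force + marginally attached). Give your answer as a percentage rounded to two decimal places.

Broad underutilization rate ≈ 9.36%.

Labor force = 136.13 + 6.48 = 142.61 million.
Numerator = 6.48 + 1.47 + 5.54 = 13.49 million.
Denominator = 142.61 + 1.47 = 144.08 million.
Broad rate = 13.49 / 144.08 = 9.36%.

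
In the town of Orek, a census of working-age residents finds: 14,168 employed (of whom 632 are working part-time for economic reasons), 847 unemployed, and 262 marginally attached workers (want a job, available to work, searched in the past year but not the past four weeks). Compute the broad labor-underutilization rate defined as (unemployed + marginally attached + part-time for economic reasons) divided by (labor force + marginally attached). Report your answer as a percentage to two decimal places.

Labor force = 14,168 + 847 = 15,015.
Numerator = 847 + 262 + 632 = 1,741.
Denominator = 15,015 + 262 = 15,277.
Broad rate = 1,741 / 15,277 = 11.40%.

Broad underutilization rate ≈ 11.40%.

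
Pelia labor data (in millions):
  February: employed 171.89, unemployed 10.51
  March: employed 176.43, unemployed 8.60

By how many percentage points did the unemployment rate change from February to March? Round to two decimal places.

February: labor force = 171.89 + 10.51 = 182.40; u = 10.51/182.40 = 5.76%.
March: labor force = 176.43 + 8.60 = 185.03; u = 8.60/185.03 = 4.65%.
Change = 4.65% − 5.76% = −1.11 pp.

The unemployment rate changed by −1.11 percentage points.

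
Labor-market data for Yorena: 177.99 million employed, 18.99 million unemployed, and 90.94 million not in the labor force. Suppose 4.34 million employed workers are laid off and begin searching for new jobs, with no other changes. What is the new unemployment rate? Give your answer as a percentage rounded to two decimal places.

Initially, labor force = 177.99 + 18.99 = 196.98 million, so u = 18.99/196.98 = 9.64%.
After the change, employed falls and unemployed rises by 4.34; labor force unchanged → E = 173.65, U = 23.33, labor force = 196.98 million.
New unemployment rate = 23.33 / 196.98 = 11.84%.

New unemployment rate ≈ 11.84%.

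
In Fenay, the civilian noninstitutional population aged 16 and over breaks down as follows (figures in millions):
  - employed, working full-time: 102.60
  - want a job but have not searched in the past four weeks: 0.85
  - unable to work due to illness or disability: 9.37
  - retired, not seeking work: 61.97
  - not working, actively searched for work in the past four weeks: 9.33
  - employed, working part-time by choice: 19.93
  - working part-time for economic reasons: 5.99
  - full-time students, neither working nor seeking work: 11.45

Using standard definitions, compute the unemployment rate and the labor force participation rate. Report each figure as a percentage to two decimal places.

Unemployment rate ≈ 6.77%; labor force participation rate ≈ 62.24%.

Employed = 102.60 + 19.93 + 5.99 = 128.52 million (anyone who worked, including part-time for economic reasons, counts as employed).
Unemployed = 9.33 million.
Labor force = 128.52 + 9.33 = 137.85 million.
Not in labor force = 0.85 + 9.37 + 61.97 + 11.45 = 83.64 million (those not working and not actively searching are outside the labor force — including those who want a job but have given up searching).
Civilian working-age population = 137.85 + 83.64 = 221.49 million.
Unemployment rate = 9.33 / 137.85 = 6.77%.
Labor force participation rate = 137.85 / 221.49 = 62.24%.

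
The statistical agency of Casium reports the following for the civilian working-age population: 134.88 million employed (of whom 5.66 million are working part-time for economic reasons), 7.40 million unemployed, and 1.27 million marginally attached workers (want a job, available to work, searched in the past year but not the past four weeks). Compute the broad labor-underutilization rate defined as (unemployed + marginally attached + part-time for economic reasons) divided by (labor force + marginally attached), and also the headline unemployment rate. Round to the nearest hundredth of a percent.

Broad underutilization rate ≈ 9.98%; headline unemployment rate ≈ 5.20%.

Labor force = 134.88 + 7.40 = 142.28 million.
Numerator = 7.40 + 1.27 + 5.66 = 14.33 million.
Denominator = 142.28 + 1.27 = 143.55 million.
Broad rate = 14.33 / 143.55 = 9.98%.
Headline unemployment rate = 7.40 / 142.28 = 5.20%.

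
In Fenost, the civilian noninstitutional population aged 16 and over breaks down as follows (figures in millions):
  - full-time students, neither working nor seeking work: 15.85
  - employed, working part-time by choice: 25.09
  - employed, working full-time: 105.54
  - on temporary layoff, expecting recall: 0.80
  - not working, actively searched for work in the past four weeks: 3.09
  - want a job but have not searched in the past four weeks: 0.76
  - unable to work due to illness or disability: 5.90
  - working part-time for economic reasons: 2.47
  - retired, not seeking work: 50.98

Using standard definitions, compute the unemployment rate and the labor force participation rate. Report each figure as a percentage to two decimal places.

Unemployment rate ≈ 2.84%; labor force participation rate ≈ 65.08%.

Employed = 25.09 + 105.54 + 2.47 = 133.10 million (anyone who worked, including part-time for economic reasons, counts as employed).
Unemployed = 0.80 + 3.09 = 3.89 million (jobless and actively searching, or on temporary layoff).
Labor force = 133.10 + 3.89 = 136.99 million.
Not in labor force = 15.85 + 0.76 + 5.90 + 50.98 = 73.49 million (those not working and not actively searching are outside the labor force — including those who want a job but have given up searching).
Civilian working-age population = 136.99 + 73.49 = 210.48 million.
Unemployment rate = 3.89 / 136.99 = 2.84%.
Labor force participation rate = 136.99 / 210.48 = 65.08%.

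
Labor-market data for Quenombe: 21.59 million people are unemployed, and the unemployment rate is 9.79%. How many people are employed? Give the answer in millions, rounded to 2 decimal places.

About 198.94 million are employed.

Labor force = U / u = 21.59 / 0.0979 ≈ 220.53 million.
Employed = labor force − unemployed = 220.53 − 21.59 = 198.94 million.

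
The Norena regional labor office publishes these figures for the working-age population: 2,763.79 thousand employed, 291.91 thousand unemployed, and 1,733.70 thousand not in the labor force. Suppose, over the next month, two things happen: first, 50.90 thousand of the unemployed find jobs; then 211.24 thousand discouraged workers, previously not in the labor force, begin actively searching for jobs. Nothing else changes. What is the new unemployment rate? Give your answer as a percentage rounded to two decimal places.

Initially, labor force = 2,763.79 + 291.91 = 3,055.70 thousand, so u = 291.91/3,055.70 = 9.55%.
After the first change, unemployed falls and employed rises by 50.90; labor force unchanged → E = 2,814.69, U = 241.01, labor force = 3,055.70 thousand.
After the second change, unemployed and labor force both rise by 211.24 → E = 2,814.69, U = 452.25, labor force = 3,266.94 thousand.
New unemployment rate = 452.25 / 3,266.94 = 13.84%.

New unemployment rate ≈ 13.84%.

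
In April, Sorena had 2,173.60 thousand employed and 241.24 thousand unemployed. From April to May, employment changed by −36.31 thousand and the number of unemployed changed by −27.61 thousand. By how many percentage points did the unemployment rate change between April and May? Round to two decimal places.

April: labor force = 2,173.60 + 241.24 = 2,414.84; u = 241.24/2,414.84 = 9.99%.
May: labor force = 2,137.29 + 213.63 = 2,350.92; u = 213.63/2,350.92 = 9.09%.
Change = 9.09% − 9.99% = −0.90 pp.

The unemployment rate changed by −0.90 percentage points.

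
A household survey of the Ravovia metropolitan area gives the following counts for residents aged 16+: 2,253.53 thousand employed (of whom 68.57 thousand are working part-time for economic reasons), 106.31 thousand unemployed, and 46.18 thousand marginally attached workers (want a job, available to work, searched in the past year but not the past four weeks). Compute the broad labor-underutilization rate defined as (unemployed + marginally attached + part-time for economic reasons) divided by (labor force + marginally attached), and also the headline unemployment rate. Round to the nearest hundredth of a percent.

Broad underutilization rate ≈ 9.19%; headline unemployment rate ≈ 4.50%.

Labor force = 2,253.53 + 106.31 = 2,359.84 thousand.
Numerator = 106.31 + 46.18 + 68.57 = 221.06 thousand.
Denominator = 2,359.84 + 46.18 = 2,406.02 thousand.
Broad rate = 221.06 / 2,406.02 = 9.19%.
Headline unemployment rate = 106.31 / 2,359.84 = 4.50%.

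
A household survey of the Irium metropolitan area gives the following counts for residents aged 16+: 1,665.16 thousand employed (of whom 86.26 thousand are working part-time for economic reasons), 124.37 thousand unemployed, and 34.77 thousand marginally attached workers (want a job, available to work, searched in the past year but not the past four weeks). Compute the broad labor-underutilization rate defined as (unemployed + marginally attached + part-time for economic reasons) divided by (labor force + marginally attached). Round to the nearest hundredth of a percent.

Broad underutilization rate ≈ 13.45%.

Labor force = 1,665.16 + 124.37 = 1,789.53 thousand.
Numerator = 124.37 + 34.77 + 86.26 = 245.40 thousand.
Denominator = 1,789.53 + 34.77 = 1,824.30 thousand.
Broad rate = 245.40 / 1,824.30 = 13.45%.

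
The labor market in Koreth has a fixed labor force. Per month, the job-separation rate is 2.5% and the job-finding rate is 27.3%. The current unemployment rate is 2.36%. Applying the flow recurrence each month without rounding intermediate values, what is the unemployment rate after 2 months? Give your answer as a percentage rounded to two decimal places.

With a fixed labor force, u_{t+1} = u_t + s·(1−u_t) − f·u_t = u_t·(1−s−f) + s.
Here 1−s−f = 0.702 and s = 0.025.
u_1 = 0.023600 × 0.702 + 0.025 = 0.041567.
u_2 = 0.041567 × 0.702 + 0.025 = 0.054180.

Unemployment rate after two months ≈ 5.42%.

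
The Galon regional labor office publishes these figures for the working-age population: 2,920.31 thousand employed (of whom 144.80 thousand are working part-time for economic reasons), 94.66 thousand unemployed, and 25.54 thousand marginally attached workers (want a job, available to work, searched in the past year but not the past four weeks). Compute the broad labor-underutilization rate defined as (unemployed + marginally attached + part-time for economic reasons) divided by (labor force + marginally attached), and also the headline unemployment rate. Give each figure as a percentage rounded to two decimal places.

Broad underutilization rate ≈ 8.72%; headline unemployment rate ≈ 3.14%.

Labor force = 2,920.31 + 94.66 = 3,014.97 thousand.
Numerator = 94.66 + 25.54 + 144.80 = 265.00 thousand.
Denominator = 3,014.97 + 25.54 = 3,040.51 thousand.
Broad rate = 265.00 / 3,040.51 = 8.72%.
Headline unemployment rate = 94.66 / 3,014.97 = 3.14%.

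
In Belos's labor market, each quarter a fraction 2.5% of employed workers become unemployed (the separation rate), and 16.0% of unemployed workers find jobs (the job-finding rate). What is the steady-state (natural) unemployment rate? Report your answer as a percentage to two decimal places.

Steady-state unemployment rate ≈ 13.51%.

At steady state the flows balance: s·E = f·U, so U/(E+U) = s/(s+f).
u* = 2.5 / (2.5 + 16.0) = 2.5 / 18.50 = 13.51%.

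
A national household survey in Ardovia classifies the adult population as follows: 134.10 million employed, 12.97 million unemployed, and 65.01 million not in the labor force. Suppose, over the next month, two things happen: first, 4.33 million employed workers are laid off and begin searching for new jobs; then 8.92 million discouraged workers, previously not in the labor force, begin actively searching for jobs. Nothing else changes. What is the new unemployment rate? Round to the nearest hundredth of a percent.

New unemployment rate ≈ 16.81%.

Initially, labor force = 134.10 + 12.97 = 147.07 million, so u = 12.97/147.07 = 8.82%.
After the first change, employed falls and unemployed rises by 4.33; labor force unchanged → E = 129.77, U = 17.30, labor force = 147.07 million.
After the second change, unemployed and labor force both rise by 8.92 → E = 129.77, U = 26.22, labor force = 155.99 million.
New unemployment rate = 26.22 / 155.99 = 16.81%.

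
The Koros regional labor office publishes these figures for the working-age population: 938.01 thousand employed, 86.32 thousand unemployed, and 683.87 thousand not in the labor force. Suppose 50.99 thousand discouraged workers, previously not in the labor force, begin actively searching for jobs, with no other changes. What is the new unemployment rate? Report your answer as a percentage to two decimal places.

New unemployment rate ≈ 12.77%.

Initially, labor force = 938.01 + 86.32 = 1,024.33 thousand, so u = 86.32/1,024.33 = 8.43%.
After the change, unemployed and labor force both rise by 50.99 → E = 938.01, U = 137.31, labor force = 1,075.32 thousand.
New unemployment rate = 137.31 / 1,075.32 = 12.77%.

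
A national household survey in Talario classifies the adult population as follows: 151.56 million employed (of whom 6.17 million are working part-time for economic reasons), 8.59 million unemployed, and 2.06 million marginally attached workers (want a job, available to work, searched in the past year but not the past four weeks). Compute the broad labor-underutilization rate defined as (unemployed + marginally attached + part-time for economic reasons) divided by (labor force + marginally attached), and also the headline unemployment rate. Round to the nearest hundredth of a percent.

Labor force = 151.56 + 8.59 = 160.15 million.
Numerator = 8.59 + 2.06 + 6.17 = 16.82 million.
Denominator = 160.15 + 2.06 = 162.21 million.
Broad rate = 16.82 / 162.21 = 10.37%.
Headline unemployment rate = 8.59 / 160.15 = 5.36%.

Broad underutilization rate ≈ 10.37%; headline unemployment rate ≈ 5.36%.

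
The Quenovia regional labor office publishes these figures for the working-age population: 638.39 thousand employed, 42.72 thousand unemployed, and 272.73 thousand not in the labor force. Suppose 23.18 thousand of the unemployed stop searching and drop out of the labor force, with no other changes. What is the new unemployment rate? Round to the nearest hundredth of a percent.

New unemployment rate ≈ 2.97%.

Initially, labor force = 638.39 + 42.72 = 681.11 thousand, so u = 42.72/681.11 = 6.27%.
After the change, unemployed and labor force both fall by 23.18 → E = 638.39, U = 19.54, labor force = 657.93 thousand.
New unemployment rate = 19.54 / 657.93 = 2.97%.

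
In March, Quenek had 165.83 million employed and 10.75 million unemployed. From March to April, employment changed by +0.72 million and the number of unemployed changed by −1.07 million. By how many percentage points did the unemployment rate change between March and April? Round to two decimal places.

March: labor force = 165.83 + 10.75 = 176.58; u = 10.75/176.58 = 6.09%.
April: labor force = 166.55 + 9.68 = 176.23; u = 9.68/176.23 = 5.49%.
Change = 5.49% − 6.09% = −0.60 pp.

The unemployment rate changed by −0.60 percentage points.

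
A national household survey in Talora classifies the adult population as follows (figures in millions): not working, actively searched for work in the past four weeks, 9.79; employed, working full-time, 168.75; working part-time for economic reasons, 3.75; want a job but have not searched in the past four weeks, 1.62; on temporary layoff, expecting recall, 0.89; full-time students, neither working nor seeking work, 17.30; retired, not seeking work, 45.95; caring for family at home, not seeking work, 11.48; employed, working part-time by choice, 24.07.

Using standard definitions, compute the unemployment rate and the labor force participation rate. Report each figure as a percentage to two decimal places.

Employed = 168.75 + 3.75 + 24.07 = 196.57 million (anyone who worked, including part-time for economic reasons, counts as employed).
Unemployed = 9.79 + 0.89 = 10.68 million (jobless and actively searching, or on temporary layoff).
Labor force = 196.57 + 10.68 = 207.25 million.
Not in labor force = 1.62 + 17.30 + 45.95 + 11.48 = 76.35 million (those not working and not actively searching are outside the labor force — including those who want a job but have given up searching).
Civilian working-age population = 207.25 + 76.35 = 283.60 million.
Unemployment rate = 10.68 / 207.25 = 5.15%.
Labor force participation rate = 207.25 / 283.60 = 73.08%.

Unemployment rate ≈ 5.15%; labor force participation rate ≈ 73.08%.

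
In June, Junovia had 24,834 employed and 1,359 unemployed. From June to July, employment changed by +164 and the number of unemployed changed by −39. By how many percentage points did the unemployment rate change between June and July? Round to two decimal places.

June: labor force = 24,834 + 1,359 = 26,193; u = 1,359/26,193 = 5.19%.
July: labor force = 24,998 + 1,320 = 26,318; u = 1,320/26,318 = 5.02%.
Change = 5.02% − 5.19% = −0.17 pp.

The unemployment rate changed by −0.17 percentage points.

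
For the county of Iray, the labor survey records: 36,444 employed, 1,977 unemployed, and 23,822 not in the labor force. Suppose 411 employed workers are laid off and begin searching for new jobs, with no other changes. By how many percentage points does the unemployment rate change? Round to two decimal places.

Initially, labor force = 36,444 + 1,977 = 38,421, so u = 1,977/38,421 = 5.15%.
After the change, employed falls and unemployed rises by 411; labor force unchanged → E = 36,033, U = 2,388, labor force = 38,421.
New unemployment rate = 2,388 / 38,421 = 6.22%.
Change = 6.22% − 5.15% = +1.07 percentage points.

The unemployment rate changes by +1.07 percentage points.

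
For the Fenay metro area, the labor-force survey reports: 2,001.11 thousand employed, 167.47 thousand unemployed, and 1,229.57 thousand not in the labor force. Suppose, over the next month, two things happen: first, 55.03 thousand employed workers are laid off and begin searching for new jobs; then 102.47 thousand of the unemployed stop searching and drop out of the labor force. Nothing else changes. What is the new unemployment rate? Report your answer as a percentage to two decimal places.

Initially, labor force = 2,001.11 + 167.47 = 2,168.58 thousand, so u = 167.47/2,168.58 = 7.72%.
After the first change, employed falls and unemployed rises by 55.03; labor force unchanged → E = 1,946.08, U = 222.50, labor force = 2,168.58 thousand.
After the second change, unemployed and labor force both fall by 102.47 → E = 1,946.08, U = 120.03, labor force = 2,066.11 thousand.
New unemployment rate = 120.03 / 2,066.11 = 5.81%.

New unemployment rate ≈ 5.81%.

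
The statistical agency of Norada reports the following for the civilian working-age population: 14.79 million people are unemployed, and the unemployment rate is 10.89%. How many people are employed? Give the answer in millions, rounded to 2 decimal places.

Labor force = U / u = 14.79 / 0.1089 ≈ 135.81 million.
Employed = labor force − unemployed = 135.81 − 14.79 = 121.02 million.

About 121.02 million are employed.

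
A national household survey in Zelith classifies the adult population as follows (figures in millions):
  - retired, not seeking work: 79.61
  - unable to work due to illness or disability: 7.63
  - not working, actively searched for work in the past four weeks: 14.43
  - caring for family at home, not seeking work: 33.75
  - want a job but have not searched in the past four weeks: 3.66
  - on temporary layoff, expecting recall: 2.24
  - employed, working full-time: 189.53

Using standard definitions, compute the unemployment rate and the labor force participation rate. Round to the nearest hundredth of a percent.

Unemployment rate ≈ 8.08%; labor force participation rate ≈ 62.32%.

Employed = 189.53 million.
Unemployed = 14.43 + 2.24 = 16.67 million (jobless and actively searching, or on temporary layoff).
Labor force = 189.53 + 16.67 = 206.20 million.
Not in labor force = 79.61 + 7.63 + 33.75 + 3.66 = 124.65 million (those not working and not actively searching are outside the labor force — including those who want a job but have given up searching).
Civilian working-age population = 206.20 + 124.65 = 330.85 million.
Unemployment rate = 16.67 / 206.20 = 8.08%.
Labor force participation rate = 206.20 / 330.85 = 62.32%.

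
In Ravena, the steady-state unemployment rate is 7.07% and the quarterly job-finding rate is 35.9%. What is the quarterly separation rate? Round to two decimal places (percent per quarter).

Separation rate ≈ 2.73% per quarter.

From u* = s/(s+f): s = u·f/(1−u).
s = 0.0707 × 35.9 / (1 − 0.0707) = 2.5381 / 0.9293 ≈ 2.73% per quarter.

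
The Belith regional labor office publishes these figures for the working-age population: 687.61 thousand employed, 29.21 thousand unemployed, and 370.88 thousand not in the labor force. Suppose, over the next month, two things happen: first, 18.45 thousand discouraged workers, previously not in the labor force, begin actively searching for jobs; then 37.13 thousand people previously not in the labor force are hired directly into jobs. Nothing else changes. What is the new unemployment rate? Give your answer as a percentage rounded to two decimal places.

Initially, labor force = 687.61 + 29.21 = 716.82 thousand, so u = 29.21/716.82 = 4.07%.
After the first change, unemployed and labor force both rise by 18.45 → E = 687.61, U = 47.66, labor force = 735.27 thousand.
After the second change, employed and labor force both rise by 37.13; unemployed unchanged → E = 724.74, U = 47.66, labor force = 772.40 thousand.
New unemployment rate = 47.66 / 772.40 = 6.17%.

New unemployment rate ≈ 6.17%.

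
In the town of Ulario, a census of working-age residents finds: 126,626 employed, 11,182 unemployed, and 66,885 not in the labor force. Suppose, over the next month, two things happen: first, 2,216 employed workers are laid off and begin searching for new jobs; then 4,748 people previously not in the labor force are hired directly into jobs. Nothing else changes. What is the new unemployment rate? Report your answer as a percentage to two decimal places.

Initially, labor force = 126,626 + 11,182 = 137,808, so u = 11,182/137,808 = 8.11%.
After the first change, employed falls and unemployed rises by 2,216; labor force unchanged → E = 124,410, U = 13,398, labor force = 137,808.
After the second change, employed and labor force both rise by 4,748; unemployed unchanged → E = 129,158, U = 13,398, labor force = 142,556.
New unemployment rate = 13,398 / 142,556 = 9.40%.

New unemployment rate ≈ 9.40%.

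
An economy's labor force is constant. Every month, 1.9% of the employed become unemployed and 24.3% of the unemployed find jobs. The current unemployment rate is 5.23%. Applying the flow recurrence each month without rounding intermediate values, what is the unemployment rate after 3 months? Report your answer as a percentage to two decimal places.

With a fixed labor force, u_{t+1} = u_t + s·(1−u_t) − f·u_t = u_t·(1−s−f) + s.
Here 1−s−f = 0.738 and s = 0.019.
u_1 = 0.052300 × 0.738 + 0.019 = 0.057597.
u_2 = 0.057597 × 0.738 + 0.019 = 0.061507.
u_3 = 0.061507 × 0.738 + 0.019 = 0.064392.

Unemployment rate after three months ≈ 6.44%.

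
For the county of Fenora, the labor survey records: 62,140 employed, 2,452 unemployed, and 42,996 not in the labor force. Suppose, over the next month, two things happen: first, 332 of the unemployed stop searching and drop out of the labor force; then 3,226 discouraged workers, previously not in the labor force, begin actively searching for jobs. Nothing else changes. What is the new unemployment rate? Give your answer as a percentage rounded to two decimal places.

Initially, labor force = 62,140 + 2,452 = 64,592, so u = 2,452/64,592 = 3.80%.
After the first change, unemployed and labor force both fall by 332 → E = 62,140, U = 2,120, labor force = 64,260.
After the second change, unemployed and labor force both rise by 3,226 → E = 62,140, U = 5,346, labor force = 67,486.
New unemployment rate = 5,346 / 67,486 = 7.92%.

New unemployment rate ≈ 7.92%.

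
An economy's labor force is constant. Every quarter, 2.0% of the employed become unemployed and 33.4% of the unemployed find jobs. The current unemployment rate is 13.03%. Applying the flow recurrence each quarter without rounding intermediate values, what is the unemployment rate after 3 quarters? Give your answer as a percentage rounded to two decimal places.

With a fixed labor force, u_{t+1} = u_t + s·(1−u_t) − f·u_t = u_t·(1−s−f) + s.
Here 1−s−f = 0.646 and s = 0.020.
u_1 = 0.130300 × 0.646 + 0.020 = 0.104174.
u_2 = 0.104174 × 0.646 + 0.020 = 0.087296.
u_3 = 0.087296 × 0.646 + 0.020 = 0.076393.

Unemployment rate after three quarters ≈ 7.64%.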